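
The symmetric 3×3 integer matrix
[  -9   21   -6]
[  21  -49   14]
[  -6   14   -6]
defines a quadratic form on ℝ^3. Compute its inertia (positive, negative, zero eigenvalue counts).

Answer: (0, 2, 1)

Derivation:
step 0: pivot -9 → sign −
step 1: pivot -2 → sign −
step 2: row/col 2 already zero → sign 0
signature = (0, 2, 1)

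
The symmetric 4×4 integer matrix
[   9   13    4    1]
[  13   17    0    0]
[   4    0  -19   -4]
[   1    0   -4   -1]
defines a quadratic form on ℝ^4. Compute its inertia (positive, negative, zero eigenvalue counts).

Answer: (2, 2, 0)

Derivation:
step 0: pivot 9 → sign +
step 1: pivot -16/9 → sign −
step 2: pivot -2 → sign −
step 3: pivot 3/32 → sign +
signature = (2, 2, 0)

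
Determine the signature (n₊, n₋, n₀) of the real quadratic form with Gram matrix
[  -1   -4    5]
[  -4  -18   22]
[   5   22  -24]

step 0: pivot -1 → sign −
step 1: pivot -2 → sign −
step 2: pivot 3 → sign +
signature = (1, 2, 0)

Answer: (1, 2, 0)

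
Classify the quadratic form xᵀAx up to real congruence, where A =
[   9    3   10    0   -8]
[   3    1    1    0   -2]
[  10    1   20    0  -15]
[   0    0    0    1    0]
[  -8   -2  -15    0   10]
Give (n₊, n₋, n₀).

Answer: (4, 1, 0)

Derivation:
step 0: pivot 9 → sign +
step 1: pivot 80/9 → sign +
step 2: pivot -49/80 → sign −
step 3: pivot 1 → sign +
step 4: pivot 6/49 → sign +
signature = (4, 1, 0)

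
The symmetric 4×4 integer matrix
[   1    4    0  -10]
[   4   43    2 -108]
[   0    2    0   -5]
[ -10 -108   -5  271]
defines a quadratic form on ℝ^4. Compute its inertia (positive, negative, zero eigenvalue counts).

Answer: (2, 2, 0)

Derivation:
step 0: pivot 1 → sign +
step 1: pivot 27 → sign +
step 2: pivot -4/27 → sign −
step 3: pivot -1/4 → sign −
signature = (2, 2, 0)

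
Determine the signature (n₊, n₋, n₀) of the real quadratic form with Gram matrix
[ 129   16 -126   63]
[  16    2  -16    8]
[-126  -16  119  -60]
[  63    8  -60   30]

step 0: pivot 129 → sign +
step 1: pivot 2/129 → sign +
step 2: pivot -13 → sign −
step 3: pivot -3/13 → sign −
signature = (2, 2, 0)

Answer: (2, 2, 0)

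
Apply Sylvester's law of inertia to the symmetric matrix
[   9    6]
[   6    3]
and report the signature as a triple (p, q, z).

Answer: (1, 1, 0)

Derivation:
step 0: pivot 9 → sign +
step 1: pivot -1 → sign −
signature = (1, 1, 0)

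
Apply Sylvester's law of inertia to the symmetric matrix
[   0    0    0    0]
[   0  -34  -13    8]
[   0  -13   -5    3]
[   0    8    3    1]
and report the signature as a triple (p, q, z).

step 0: pivot -34 → sign −
step 1: pivot -1/34 → sign −
step 2: pivot 3 → sign +
step 3: row/col 3 already zero → sign 0
signature = (1, 2, 1)

Answer: (1, 2, 1)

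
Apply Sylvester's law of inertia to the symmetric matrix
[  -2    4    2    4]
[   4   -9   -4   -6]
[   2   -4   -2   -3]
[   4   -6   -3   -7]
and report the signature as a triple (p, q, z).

step 0: pivot -2 → sign −
step 1: pivot -1 → sign −
step 2: pivot 5 → sign +
step 3: pivot -1/5 → sign −
signature = (1, 3, 0)

Answer: (1, 3, 0)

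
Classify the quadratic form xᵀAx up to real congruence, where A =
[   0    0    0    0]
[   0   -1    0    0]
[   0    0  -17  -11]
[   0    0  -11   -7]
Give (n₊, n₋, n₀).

Answer: (1, 2, 1)

Derivation:
step 0: pivot -1 → sign −
step 1: pivot -17 → sign −
step 2: pivot 2/17 → sign +
step 3: row/col 3 already zero → sign 0
signature = (1, 2, 1)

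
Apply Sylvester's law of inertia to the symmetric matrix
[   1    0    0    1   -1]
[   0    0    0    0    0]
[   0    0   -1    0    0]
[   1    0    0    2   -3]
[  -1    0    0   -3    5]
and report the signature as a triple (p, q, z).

Answer: (2, 1, 2)

Derivation:
step 0: pivot 1 → sign +
step 1: pivot -1 → sign −
step 2: pivot 1 → sign +
step 3: row/col 3 already zero → sign 0
step 4: row/col 4 already zero → sign 0
signature = (2, 1, 2)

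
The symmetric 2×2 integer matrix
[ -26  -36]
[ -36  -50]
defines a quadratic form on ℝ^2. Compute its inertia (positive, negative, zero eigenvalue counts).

Answer: (0, 2, 0)

Derivation:
step 0: pivot -26 → sign −
step 1: pivot -2/13 → sign −
signature = (0, 2, 0)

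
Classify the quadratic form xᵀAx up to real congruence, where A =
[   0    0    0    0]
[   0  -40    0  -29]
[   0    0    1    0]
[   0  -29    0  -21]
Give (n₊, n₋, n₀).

Answer: (2, 1, 1)

Derivation:
step 0: pivot -40 → sign −
step 1: pivot 1 → sign +
step 2: pivot 1/40 → sign +
step 3: row/col 3 already zero → sign 0
signature = (2, 1, 1)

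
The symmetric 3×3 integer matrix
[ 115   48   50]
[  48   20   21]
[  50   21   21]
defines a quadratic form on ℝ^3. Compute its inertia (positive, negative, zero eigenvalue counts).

Answer: (1, 2, 0)

Derivation:
step 0: pivot 115 → sign +
step 1: pivot -4/115 → sign −
step 2: pivot -1/4 → sign −
signature = (1, 2, 0)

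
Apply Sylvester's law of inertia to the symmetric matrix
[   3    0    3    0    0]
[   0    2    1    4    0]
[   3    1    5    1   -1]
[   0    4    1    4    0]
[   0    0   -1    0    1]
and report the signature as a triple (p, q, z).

step 0: pivot 3 → sign +
step 1: pivot 2 → sign +
step 2: pivot 3/2 → sign +
step 3: pivot -14/3 → sign −
step 4: pivot 3/7 → sign +
signature = (4, 1, 0)

Answer: (4, 1, 0)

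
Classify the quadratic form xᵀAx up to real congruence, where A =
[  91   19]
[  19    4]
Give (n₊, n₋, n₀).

Answer: (2, 0, 0)

Derivation:
step 0: pivot 91 → sign +
step 1: pivot 3/91 → sign +
signature = (2, 0, 0)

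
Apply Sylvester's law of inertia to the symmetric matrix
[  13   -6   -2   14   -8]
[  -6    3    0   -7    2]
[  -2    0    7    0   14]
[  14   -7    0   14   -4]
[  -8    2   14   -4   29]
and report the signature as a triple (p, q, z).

step 0: pivot 13 → sign +
step 1: pivot 3/13 → sign +
step 2: pivot 3 → sign +
step 3: pivot -7/3 → sign −
step 4: pivot -1/7 → sign −
signature = (3, 2, 0)

Answer: (3, 2, 0)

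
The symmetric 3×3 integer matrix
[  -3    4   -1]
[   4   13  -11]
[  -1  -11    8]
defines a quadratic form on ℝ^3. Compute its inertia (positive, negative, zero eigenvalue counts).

step 0: pivot -3 → sign −
step 1: pivot 55/3 → sign +
step 2: pivot 2/55 → sign +
signature = (2, 1, 0)

Answer: (2, 1, 0)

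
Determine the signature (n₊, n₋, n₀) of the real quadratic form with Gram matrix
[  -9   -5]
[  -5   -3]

Answer: (0, 2, 0)

Derivation:
step 0: pivot -9 → sign −
step 1: pivot -2/9 → sign −
signature = (0, 2, 0)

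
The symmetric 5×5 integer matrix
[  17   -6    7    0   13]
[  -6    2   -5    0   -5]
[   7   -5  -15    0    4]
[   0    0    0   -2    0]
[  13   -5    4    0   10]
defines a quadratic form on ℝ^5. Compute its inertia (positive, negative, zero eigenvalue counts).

Answer: (2, 3, 0)

Derivation:
step 0: pivot 17 → sign +
step 1: pivot -2/17 → sign −
step 2: pivot 73/2 → sign +
step 3: pivot -2 → sign −
step 4: pivot -3/73 → sign −
signature = (2, 3, 0)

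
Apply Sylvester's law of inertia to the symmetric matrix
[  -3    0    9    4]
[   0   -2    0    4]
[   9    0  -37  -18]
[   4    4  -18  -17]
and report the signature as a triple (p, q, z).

step 0: pivot -3 → sign −
step 1: pivot -2 → sign −
step 2: pivot -10 → sign −
step 3: pivot -1/15 → sign −
signature = (0, 4, 0)

Answer: (0, 4, 0)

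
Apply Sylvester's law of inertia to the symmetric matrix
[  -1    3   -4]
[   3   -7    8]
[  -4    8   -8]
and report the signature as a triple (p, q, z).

step 0: pivot -1 → sign −
step 1: pivot 2 → sign +
step 2: row/col 2 already zero → sign 0
signature = (1, 1, 1)

Answer: (1, 1, 1)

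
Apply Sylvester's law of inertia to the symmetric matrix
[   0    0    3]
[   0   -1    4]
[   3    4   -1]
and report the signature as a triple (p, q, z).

Answer: (1, 2, 0)

Derivation:
step 0: pivot -1 → sign −
step 1: pivot 15 → sign +
step 2: pivot -3/5 → sign −
signature = (1, 2, 0)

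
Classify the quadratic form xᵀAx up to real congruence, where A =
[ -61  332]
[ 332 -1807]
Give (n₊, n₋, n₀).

Answer: (0, 2, 0)

Derivation:
step 0: pivot -61 → sign −
step 1: pivot -3/61 → sign −
signature = (0, 2, 0)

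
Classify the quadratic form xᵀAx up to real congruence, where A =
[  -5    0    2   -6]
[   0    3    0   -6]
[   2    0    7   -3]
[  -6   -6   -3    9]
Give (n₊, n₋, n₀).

step 0: pivot -5 → sign −
step 1: pivot 3 → sign +
step 2: pivot 39/5 → sign +
step 3: pivot 6/13 → sign +
signature = (3, 1, 0)

Answer: (3, 1, 0)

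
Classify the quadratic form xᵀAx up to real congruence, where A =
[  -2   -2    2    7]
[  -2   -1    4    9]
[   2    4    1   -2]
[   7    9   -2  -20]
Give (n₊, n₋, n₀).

step 0: pivot -2 → sign −
step 1: pivot 1 → sign +
step 2: pivot -1 → sign −
step 3: pivot 3/2 → sign +
signature = (2, 2, 0)

Answer: (2, 2, 0)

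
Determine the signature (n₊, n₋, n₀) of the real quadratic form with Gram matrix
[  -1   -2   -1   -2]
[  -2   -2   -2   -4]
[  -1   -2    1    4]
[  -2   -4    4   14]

step 0: pivot -1 → sign −
step 1: pivot 2 → sign +
step 2: pivot 2 → sign +
step 3: row/col 3 already zero → sign 0
signature = (2, 1, 1)

Answer: (2, 1, 1)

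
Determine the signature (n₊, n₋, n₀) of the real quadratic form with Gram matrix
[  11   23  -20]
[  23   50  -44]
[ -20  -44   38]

step 0: pivot 11 → sign +
step 1: pivot 21/11 → sign +
step 2: pivot -6/7 → sign −
signature = (2, 1, 0)

Answer: (2, 1, 0)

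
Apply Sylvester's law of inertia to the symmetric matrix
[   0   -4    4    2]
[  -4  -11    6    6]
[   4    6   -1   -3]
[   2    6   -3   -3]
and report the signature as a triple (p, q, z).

step 0: pivot -11 → sign −
step 1: pivot 16/11 → sign +
step 2: pivot 1/4 → sign +
step 3: pivot -1 → sign −
signature = (2, 2, 0)

Answer: (2, 2, 0)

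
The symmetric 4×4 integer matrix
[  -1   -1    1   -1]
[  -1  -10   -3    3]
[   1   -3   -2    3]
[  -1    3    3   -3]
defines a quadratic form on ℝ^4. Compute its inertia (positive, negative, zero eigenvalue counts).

step 0: pivot -1 → sign −
step 1: pivot -9 → sign −
step 2: pivot 7/9 → sign +
step 3: pivot -2/7 → sign −
signature = (1, 3, 0)

Answer: (1, 3, 0)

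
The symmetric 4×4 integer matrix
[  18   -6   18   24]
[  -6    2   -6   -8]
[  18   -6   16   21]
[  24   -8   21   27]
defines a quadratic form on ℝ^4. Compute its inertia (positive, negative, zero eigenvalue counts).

Answer: (1, 2, 1)

Derivation:
step 0: pivot 18 → sign +
step 1: pivot -2 → sign −
step 2: pivot -1/2 → sign −
step 3: row/col 3 already zero → sign 0
signature = (1, 2, 1)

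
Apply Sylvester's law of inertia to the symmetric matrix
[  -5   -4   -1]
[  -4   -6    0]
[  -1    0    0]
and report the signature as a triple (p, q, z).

Answer: (1, 2, 0)

Derivation:
step 0: pivot -5 → sign −
step 1: pivot -14/5 → sign −
step 2: pivot 3/7 → sign +
signature = (1, 2, 0)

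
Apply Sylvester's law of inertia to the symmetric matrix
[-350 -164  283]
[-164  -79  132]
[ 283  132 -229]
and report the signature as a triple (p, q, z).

Answer: (0, 3, 0)

Derivation:
step 0: pivot -350 → sign −
step 1: pivot -377/175 → sign −
step 2: pivot -3/754 → sign −
signature = (0, 3, 0)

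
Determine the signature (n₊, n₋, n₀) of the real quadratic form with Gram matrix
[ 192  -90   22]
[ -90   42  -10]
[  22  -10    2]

step 0: pivot 192 → sign +
step 1: pivot -3/16 → sign −
step 2: row/col 2 already zero → sign 0
signature = (1, 1, 1)

Answer: (1, 1, 1)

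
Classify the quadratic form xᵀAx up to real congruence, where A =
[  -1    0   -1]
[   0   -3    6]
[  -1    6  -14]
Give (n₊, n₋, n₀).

Answer: (0, 3, 0)

Derivation:
step 0: pivot -1 → sign −
step 1: pivot -3 → sign −
step 2: pivot -1 → sign −
signature = (0, 3, 0)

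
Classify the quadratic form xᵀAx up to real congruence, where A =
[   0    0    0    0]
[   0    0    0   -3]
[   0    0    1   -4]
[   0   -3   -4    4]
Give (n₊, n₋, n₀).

step 0: pivot 1 → sign +
step 1: pivot -12 → sign −
step 2: pivot 3/4 → sign +
step 3: row/col 3 already zero → sign 0
signature = (2, 1, 1)

Answer: (2, 1, 1)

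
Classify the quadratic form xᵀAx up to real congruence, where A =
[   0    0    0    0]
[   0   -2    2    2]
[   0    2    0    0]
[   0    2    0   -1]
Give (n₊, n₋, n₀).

Answer: (1, 2, 1)

Derivation:
step 0: pivot -2 → sign −
step 1: pivot 2 → sign +
step 2: pivot -1 → sign −
step 3: row/col 3 already zero → sign 0
signature = (1, 2, 1)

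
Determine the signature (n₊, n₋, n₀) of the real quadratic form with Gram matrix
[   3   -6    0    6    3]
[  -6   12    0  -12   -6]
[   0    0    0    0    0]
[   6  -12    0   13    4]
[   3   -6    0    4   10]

step 0: pivot 3 → sign +
step 1: pivot 1 → sign +
step 2: pivot 3 → sign +
step 3: row/col 3 already zero → sign 0
step 4: row/col 4 already zero → sign 0
signature = (3, 0, 2)

Answer: (3, 0, 2)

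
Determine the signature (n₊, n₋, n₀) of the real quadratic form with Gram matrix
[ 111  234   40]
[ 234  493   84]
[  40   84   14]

Answer: (1, 2, 0)

Derivation:
step 0: pivot 111 → sign +
step 1: pivot -11/37 → sign −
step 2: pivot -2/33 → sign −
signature = (1, 2, 0)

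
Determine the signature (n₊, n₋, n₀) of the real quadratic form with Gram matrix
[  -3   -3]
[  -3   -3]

Answer: (0, 1, 1)

Derivation:
step 0: pivot -3 → sign −
step 1: row/col 1 already zero → sign 0
signature = (0, 1, 1)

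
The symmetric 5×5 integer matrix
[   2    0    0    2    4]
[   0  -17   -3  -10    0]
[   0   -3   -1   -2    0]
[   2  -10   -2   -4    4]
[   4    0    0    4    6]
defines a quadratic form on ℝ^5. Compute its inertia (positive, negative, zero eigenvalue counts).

Answer: (1, 3, 1)

Derivation:
step 0: pivot 2 → sign +
step 1: pivot -17 → sign −
step 2: pivot -8/17 → sign −
step 3: pivot -2 → sign −
step 4: row/col 4 already zero → sign 0
signature = (1, 3, 1)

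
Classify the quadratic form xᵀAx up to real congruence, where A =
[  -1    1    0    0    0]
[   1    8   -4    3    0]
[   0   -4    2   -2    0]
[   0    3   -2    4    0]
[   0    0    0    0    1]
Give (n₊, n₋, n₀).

step 0: pivot -1 → sign −
step 1: pivot 9 → sign +
step 2: pivot 2/9 → sign +
step 3: pivot 1 → sign +
step 4: pivot 1 → sign +
signature = (4, 1, 0)

Answer: (4, 1, 0)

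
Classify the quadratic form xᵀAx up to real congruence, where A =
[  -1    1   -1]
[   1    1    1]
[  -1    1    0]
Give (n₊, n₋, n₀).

Answer: (2, 1, 0)

Derivation:
step 0: pivot -1 → sign −
step 1: pivot 2 → sign +
step 2: pivot 1 → sign +
signature = (2, 1, 0)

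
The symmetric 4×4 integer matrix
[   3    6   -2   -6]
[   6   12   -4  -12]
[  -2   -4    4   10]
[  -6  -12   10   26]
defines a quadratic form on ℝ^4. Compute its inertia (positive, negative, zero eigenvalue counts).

Answer: (3, 0, 1)

Derivation:
step 0: pivot 3 → sign +
step 1: pivot 8/3 → sign +
step 2: pivot 1/2 → sign +
step 3: row/col 3 already zero → sign 0
signature = (3, 0, 1)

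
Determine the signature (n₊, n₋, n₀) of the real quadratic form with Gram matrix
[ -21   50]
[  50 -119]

Answer: (1, 1, 0)

Derivation:
step 0: pivot -21 → sign −
step 1: pivot 1/21 → sign +
signature = (1, 1, 0)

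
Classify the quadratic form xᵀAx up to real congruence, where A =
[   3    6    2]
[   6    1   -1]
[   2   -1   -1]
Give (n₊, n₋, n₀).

Answer: (1, 2, 0)

Derivation:
step 0: pivot 3 → sign +
step 1: pivot -11 → sign −
step 2: pivot -2/33 → sign −
signature = (1, 2, 0)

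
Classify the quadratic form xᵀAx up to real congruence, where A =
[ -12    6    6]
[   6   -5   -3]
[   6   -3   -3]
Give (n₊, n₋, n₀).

Answer: (0, 2, 1)

Derivation:
step 0: pivot -12 → sign −
step 1: pivot -2 → sign −
step 2: row/col 2 already zero → sign 0
signature = (0, 2, 1)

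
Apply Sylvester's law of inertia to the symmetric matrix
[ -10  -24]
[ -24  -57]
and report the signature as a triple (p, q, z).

step 0: pivot -10 → sign −
step 1: pivot 3/5 → sign +
signature = (1, 1, 0)

Answer: (1, 1, 0)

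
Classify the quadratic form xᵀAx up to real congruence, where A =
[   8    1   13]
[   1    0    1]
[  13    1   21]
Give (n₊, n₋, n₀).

Answer: (2, 1, 0)

Derivation:
step 0: pivot 8 → sign +
step 1: pivot -1/8 → sign −
step 2: pivot 3 → sign +
signature = (2, 1, 0)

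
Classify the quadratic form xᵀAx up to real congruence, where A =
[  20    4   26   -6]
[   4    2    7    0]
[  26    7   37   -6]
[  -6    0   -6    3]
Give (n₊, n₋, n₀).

Answer: (3, 0, 1)

Derivation:
step 0: pivot 20 → sign +
step 1: pivot 6/5 → sign +
step 2: pivot 1/2 → sign +
step 3: row/col 3 already zero → sign 0
signature = (3, 0, 1)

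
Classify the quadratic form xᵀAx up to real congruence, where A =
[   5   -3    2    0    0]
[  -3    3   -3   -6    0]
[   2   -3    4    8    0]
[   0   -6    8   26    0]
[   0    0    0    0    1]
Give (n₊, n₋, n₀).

step 0: pivot 5 → sign +
step 1: pivot 6/5 → sign +
step 2: pivot 1/2 → sign +
step 3: pivot -6 → sign −
step 4: pivot 1 → sign +
signature = (4, 1, 0)

Answer: (4, 1, 0)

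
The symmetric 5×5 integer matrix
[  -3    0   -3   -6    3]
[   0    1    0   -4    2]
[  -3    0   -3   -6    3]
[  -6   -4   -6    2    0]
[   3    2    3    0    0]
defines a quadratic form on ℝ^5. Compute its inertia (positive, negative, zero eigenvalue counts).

Answer: (2, 2, 1)

Derivation:
step 0: pivot -3 → sign −
step 1: pivot 1 → sign +
step 2: pivot -2 → sign −
step 3: pivot 1 → sign +
step 4: row/col 4 already zero → sign 0
signature = (2, 2, 1)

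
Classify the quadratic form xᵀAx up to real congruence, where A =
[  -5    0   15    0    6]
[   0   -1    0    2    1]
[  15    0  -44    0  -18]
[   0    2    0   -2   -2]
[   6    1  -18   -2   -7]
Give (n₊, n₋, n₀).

Answer: (3, 2, 0)

Derivation:
step 0: pivot -5 → sign −
step 1: pivot -1 → sign −
step 2: pivot 1 → sign +
step 3: pivot 2 → sign +
step 4: pivot 6/5 → sign +
signature = (3, 2, 0)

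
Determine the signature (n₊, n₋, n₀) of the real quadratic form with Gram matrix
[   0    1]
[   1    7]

Answer: (1, 1, 0)

Derivation:
step 0: pivot 7 → sign +
step 1: pivot -1/7 → sign −
signature = (1, 1, 0)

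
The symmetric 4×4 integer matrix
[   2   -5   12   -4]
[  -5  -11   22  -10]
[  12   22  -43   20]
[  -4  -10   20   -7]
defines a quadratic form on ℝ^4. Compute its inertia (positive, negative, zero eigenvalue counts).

Answer: (3, 1, 0)

Derivation:
step 0: pivot 2 → sign +
step 1: pivot -47/2 → sign −
step 2: pivot 3/47 → sign +
step 3: pivot 1 → sign +
signature = (3, 1, 0)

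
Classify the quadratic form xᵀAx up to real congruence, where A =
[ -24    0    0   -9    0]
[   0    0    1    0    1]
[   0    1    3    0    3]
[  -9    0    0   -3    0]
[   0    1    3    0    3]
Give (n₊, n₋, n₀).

step 0: pivot -24 → sign −
step 1: pivot 3 → sign +
step 2: pivot -1/3 → sign −
step 3: pivot 3/8 → sign +
step 4: row/col 4 already zero → sign 0
signature = (2, 2, 1)

Answer: (2, 2, 1)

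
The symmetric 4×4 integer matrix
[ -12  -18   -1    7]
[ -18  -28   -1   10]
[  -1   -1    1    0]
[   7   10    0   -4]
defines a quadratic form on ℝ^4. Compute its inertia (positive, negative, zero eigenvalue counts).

step 0: pivot -12 → sign −
step 1: pivot -1 → sign −
step 2: pivot 4/3 → sign +
step 3: pivot -3/16 → sign −
signature = (1, 3, 0)

Answer: (1, 3, 0)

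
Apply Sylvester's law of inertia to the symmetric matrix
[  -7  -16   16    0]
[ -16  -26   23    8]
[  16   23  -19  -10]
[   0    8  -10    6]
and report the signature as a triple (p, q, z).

step 0: pivot -7 → sign −
step 1: pivot 74/7 → sign +
step 2: pivot 11/74 → sign +
step 3: pivot -6/11 → sign −
signature = (2, 2, 0)

Answer: (2, 2, 0)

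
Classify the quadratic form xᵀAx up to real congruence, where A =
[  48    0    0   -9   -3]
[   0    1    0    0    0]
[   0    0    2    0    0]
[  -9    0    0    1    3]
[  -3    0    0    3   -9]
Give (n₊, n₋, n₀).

step 0: pivot 48 → sign +
step 1: pivot 1 → sign +
step 2: pivot 2 → sign +
step 3: pivot -11/16 → sign −
step 4: pivot -6/11 → sign −
signature = (3, 2, 0)

Answer: (3, 2, 0)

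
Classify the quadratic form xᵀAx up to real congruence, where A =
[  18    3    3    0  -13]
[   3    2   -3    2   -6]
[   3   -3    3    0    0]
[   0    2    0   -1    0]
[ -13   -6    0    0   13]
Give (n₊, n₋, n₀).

Answer: (4, 1, 0)

Derivation:
step 0: pivot 18 → sign +
step 1: pivot 3/2 → sign +
step 2: pivot -17/3 → sign −
step 3: pivot 3/17 → sign +
step 4: pivot 2/3 → sign +
signature = (4, 1, 0)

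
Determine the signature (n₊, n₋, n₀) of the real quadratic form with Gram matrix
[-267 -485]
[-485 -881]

step 0: pivot -267 → sign −
step 1: pivot -2/267 → sign −
signature = (0, 2, 0)

Answer: (0, 2, 0)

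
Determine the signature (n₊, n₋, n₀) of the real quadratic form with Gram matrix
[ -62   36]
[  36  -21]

step 0: pivot -62 → sign −
step 1: pivot -3/31 → sign −
signature = (0, 2, 0)

Answer: (0, 2, 0)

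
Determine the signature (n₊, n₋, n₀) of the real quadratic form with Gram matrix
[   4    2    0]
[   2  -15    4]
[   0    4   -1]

Answer: (1, 1, 1)

Derivation:
step 0: pivot 4 → sign +
step 1: pivot -16 → sign −
step 2: row/col 2 already zero → sign 0
signature = (1, 1, 1)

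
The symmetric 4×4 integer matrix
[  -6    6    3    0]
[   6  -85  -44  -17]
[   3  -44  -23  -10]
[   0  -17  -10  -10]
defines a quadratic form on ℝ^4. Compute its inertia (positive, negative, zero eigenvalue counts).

step 0: pivot -6 → sign −
step 1: pivot -79 → sign −
step 2: pivot -35/158 → sign −
step 3: pivot -3/35 → sign −
signature = (0, 4, 0)

Answer: (0, 4, 0)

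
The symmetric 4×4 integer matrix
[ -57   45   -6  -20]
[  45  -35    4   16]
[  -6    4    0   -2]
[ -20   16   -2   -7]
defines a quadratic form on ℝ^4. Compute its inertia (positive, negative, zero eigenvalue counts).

Answer: (2, 2, 0)

Derivation:
step 0: pivot -57 → sign −
step 1: pivot 10/19 → sign +
step 2: pivot -2/5 → sign −
step 3: pivot 1/3 → sign +
signature = (2, 2, 0)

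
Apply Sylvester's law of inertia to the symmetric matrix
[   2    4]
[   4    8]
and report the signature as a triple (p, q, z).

step 0: pivot 2 → sign +
step 1: row/col 1 already zero → sign 0
signature = (1, 0, 1)

Answer: (1, 0, 1)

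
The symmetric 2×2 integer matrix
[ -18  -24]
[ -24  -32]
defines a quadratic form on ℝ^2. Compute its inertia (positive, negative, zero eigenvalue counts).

step 0: pivot -18 → sign −
step 1: row/col 1 already zero → sign 0
signature = (0, 1, 1)

Answer: (0, 1, 1)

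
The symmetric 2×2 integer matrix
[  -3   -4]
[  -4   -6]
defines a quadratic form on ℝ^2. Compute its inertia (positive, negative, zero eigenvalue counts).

step 0: pivot -3 → sign −
step 1: pivot -2/3 → sign −
signature = (0, 2, 0)

Answer: (0, 2, 0)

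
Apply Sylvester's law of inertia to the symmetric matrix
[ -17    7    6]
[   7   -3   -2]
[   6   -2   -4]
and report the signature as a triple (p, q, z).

Answer: (0, 2, 1)

Derivation:
step 0: pivot -17 → sign −
step 1: pivot -2/17 → sign −
step 2: row/col 2 already zero → sign 0
signature = (0, 2, 1)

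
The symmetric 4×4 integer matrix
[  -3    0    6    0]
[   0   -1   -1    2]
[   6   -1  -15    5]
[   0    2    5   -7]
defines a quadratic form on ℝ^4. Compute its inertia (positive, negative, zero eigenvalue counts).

Answer: (1, 3, 0)

Derivation:
step 0: pivot -3 → sign −
step 1: pivot -1 → sign −
step 2: pivot -2 → sign −
step 3: pivot 3/2 → sign +
signature = (1, 3, 0)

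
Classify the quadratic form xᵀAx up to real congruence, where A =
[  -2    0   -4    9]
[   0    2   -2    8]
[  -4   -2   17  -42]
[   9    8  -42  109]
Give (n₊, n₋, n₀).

step 0: pivot -2 → sign −
step 1: pivot 2 → sign +
step 2: pivot 23 → sign +
step 3: pivot -3/46 → sign −
signature = (2, 2, 0)

Answer: (2, 2, 0)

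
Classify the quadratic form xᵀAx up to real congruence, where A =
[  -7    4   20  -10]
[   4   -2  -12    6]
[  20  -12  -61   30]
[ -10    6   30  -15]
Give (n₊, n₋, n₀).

step 0: pivot -7 → sign −
step 1: pivot 2/7 → sign +
step 2: pivot -5 → sign −
step 3: pivot -1/5 → sign −
signature = (1, 3, 0)

Answer: (1, 3, 0)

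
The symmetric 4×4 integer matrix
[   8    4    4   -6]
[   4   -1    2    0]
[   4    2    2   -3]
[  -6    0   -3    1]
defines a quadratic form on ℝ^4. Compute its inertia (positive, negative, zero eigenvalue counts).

Answer: (1, 2, 1)

Derivation:
step 0: pivot 8 → sign +
step 1: pivot -3 → sign −
step 2: pivot -1/2 → sign −
step 3: row/col 3 already zero → sign 0
signature = (1, 2, 1)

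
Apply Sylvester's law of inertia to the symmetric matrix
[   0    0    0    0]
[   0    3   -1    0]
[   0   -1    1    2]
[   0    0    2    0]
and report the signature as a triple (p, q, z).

Answer: (2, 1, 1)

Derivation:
step 0: pivot 3 → sign +
step 1: pivot 2/3 → sign +
step 2: pivot -6 → sign −
step 3: row/col 3 already zero → sign 0
signature = (2, 1, 1)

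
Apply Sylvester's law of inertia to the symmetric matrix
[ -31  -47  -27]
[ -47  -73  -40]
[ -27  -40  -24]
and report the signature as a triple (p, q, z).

step 0: pivot -31 → sign −
step 1: pivot -54/31 → sign −
step 2: pivot 1/54 → sign +
signature = (1, 2, 0)

Answer: (1, 2, 0)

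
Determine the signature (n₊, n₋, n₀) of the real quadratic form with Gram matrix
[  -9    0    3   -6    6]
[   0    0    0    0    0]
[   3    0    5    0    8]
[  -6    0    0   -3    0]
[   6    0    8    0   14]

step 0: pivot -9 → sign −
step 1: pivot 6 → sign +
step 2: pivot 1/3 → sign +
step 3: row/col 3 already zero → sign 0
step 4: row/col 4 already zero → sign 0
signature = (2, 1, 2)

Answer: (2, 1, 2)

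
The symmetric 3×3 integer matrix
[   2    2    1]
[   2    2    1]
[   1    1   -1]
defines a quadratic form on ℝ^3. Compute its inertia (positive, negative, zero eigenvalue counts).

Answer: (1, 1, 1)

Derivation:
step 0: pivot 2 → sign +
step 1: pivot -3/2 → sign −
step 2: row/col 2 already zero → sign 0
signature = (1, 1, 1)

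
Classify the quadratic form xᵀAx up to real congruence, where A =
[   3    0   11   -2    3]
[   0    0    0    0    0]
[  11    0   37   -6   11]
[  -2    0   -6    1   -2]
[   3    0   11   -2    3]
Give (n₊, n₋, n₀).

step 0: pivot 3 → sign +
step 1: pivot -10/3 → sign −
step 2: pivot 1/5 → sign +
step 3: row/col 3 already zero → sign 0
step 4: row/col 4 already zero → sign 0
signature = (2, 1, 2)

Answer: (2, 1, 2)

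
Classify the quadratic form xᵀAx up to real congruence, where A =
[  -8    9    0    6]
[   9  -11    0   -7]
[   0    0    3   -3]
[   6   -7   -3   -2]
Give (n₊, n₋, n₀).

Answer: (1, 3, 0)

Derivation:
step 0: pivot -8 → sign −
step 1: pivot -7/8 → sign −
step 2: pivot 3 → sign +
step 3: pivot -3/7 → sign −
signature = (1, 3, 0)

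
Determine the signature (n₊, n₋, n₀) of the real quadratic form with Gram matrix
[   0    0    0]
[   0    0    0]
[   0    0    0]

step 0: row/col 0 already zero → sign 0
step 1: row/col 1 already zero → sign 0
step 2: row/col 2 already zero → sign 0
signature = (0, 0, 3)

Answer: (0, 0, 3)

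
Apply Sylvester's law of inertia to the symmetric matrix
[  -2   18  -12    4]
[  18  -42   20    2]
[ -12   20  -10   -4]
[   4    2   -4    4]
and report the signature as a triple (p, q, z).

Answer: (1, 3, 0)

Derivation:
step 0: pivot -2 → sign −
step 1: pivot 120 → sign +
step 2: pivot -38/15 → sign −
step 3: pivot -1/38 → sign −
signature = (1, 3, 0)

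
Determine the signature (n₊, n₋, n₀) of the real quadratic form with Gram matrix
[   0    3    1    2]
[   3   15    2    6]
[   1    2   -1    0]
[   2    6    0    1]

step 0: pivot 15 → sign +
step 1: pivot -3/5 → sign −
step 2: pivot -2/3 → sign −
step 3: pivot -1/3 → sign −
signature = (1, 3, 0)

Answer: (1, 3, 0)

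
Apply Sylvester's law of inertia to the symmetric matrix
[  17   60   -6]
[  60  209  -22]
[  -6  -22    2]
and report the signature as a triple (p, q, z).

Answer: (2, 1, 0)

Derivation:
step 0: pivot 17 → sign +
step 1: pivot -47/17 → sign −
step 2: pivot 6/47 → sign +
signature = (2, 1, 0)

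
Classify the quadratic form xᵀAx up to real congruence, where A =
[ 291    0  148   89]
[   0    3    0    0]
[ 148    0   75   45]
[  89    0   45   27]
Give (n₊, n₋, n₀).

step 0: pivot 291 → sign +
step 1: pivot 3 → sign +
step 2: pivot -79/291 → sign −
step 3: pivot 3/79 → sign +
signature = (3, 1, 0)

Answer: (3, 1, 0)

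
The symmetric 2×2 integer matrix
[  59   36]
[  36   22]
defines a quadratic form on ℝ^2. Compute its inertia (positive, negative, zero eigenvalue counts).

Answer: (2, 0, 0)

Derivation:
step 0: pivot 59 → sign +
step 1: pivot 2/59 → sign +
signature = (2, 0, 0)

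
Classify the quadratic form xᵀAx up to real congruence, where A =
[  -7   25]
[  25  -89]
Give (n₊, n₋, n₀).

Answer: (1, 1, 0)

Derivation:
step 0: pivot -7 → sign −
step 1: pivot 2/7 → sign +
signature = (1, 1, 0)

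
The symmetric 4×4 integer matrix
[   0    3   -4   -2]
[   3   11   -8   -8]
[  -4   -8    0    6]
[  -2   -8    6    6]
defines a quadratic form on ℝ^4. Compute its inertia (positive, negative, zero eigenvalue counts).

Answer: (2, 2, 0)

Derivation:
step 0: pivot 11 → sign +
step 1: pivot -9/11 → sign −
step 2: pivot -16/9 → sign −
step 3: pivot 1/4 → sign +
signature = (2, 2, 0)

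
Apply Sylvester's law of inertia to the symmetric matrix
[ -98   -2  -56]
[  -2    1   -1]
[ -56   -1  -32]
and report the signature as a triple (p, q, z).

Answer: (1, 2, 0)

Derivation:
step 0: pivot -98 → sign −
step 1: pivot 51/49 → sign +
step 2: pivot -1/51 → sign −
signature = (1, 2, 0)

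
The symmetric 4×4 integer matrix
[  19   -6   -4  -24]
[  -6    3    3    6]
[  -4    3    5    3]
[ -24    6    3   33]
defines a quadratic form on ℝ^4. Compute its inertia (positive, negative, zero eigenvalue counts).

Answer: (4, 0, 0)

Derivation:
step 0: pivot 19 → sign +
step 1: pivot 21/19 → sign +
step 2: pivot 10/7 → sign +
step 3: pivot 3/10 → sign +
signature = (4, 0, 0)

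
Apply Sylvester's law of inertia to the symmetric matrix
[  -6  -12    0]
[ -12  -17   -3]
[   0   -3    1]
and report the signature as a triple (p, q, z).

Answer: (1, 2, 0)

Derivation:
step 0: pivot -6 → sign −
step 1: pivot 7 → sign +
step 2: pivot -2/7 → sign −
signature = (1, 2, 0)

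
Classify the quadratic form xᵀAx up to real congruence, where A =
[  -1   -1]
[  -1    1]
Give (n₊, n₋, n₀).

step 0: pivot -1 → sign −
step 1: pivot 2 → sign +
signature = (1, 1, 0)

Answer: (1, 1, 0)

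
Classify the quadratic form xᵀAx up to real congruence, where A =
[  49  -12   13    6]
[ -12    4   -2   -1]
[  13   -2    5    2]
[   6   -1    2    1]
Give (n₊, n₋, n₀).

Answer: (3, 0, 1)

Derivation:
step 0: pivot 49 → sign +
step 1: pivot 52/49 → sign +
step 2: pivot 3/13 → sign +
step 3: row/col 3 already zero → sign 0
signature = (3, 0, 1)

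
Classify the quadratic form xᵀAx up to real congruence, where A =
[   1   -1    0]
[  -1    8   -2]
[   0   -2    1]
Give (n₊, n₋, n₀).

step 0: pivot 1 → sign +
step 1: pivot 7 → sign +
step 2: pivot 3/7 → sign +
signature = (3, 0, 0)

Answer: (3, 0, 0)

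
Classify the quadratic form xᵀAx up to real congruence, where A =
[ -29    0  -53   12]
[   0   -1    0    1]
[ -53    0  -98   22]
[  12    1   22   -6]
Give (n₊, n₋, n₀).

step 0: pivot -29 → sign −
step 1: pivot -1 → sign −
step 2: pivot -33/29 → sign −
step 3: pivot -1/33 → sign −
signature = (0, 4, 0)

Answer: (0, 4, 0)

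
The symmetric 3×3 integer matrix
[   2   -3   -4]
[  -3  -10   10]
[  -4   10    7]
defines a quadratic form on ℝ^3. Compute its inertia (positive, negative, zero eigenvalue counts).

step 0: pivot 2 → sign +
step 1: pivot -29/2 → sign −
step 2: pivot 3/29 → sign +
signature = (2, 1, 0)

Answer: (2, 1, 0)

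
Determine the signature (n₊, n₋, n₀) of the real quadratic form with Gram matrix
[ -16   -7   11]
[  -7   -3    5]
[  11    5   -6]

step 0: pivot -16 → sign −
step 1: pivot 1/16 → sign +
step 2: pivot 1 → sign +
signature = (2, 1, 0)

Answer: (2, 1, 0)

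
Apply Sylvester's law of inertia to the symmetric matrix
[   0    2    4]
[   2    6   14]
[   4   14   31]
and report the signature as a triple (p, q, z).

step 0: pivot 6 → sign +
step 1: pivot -2/3 → sign −
step 2: pivot -1 → sign −
signature = (1, 2, 0)

Answer: (1, 2, 0)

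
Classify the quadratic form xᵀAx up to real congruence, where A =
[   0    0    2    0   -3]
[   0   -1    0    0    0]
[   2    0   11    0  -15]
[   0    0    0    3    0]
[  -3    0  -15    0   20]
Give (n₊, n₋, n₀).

step 0: pivot -1 → sign −
step 1: pivot 11 → sign +
step 2: pivot -4/11 → sign −
step 3: pivot 3 → sign +
step 4: pivot -1/4 → sign −
signature = (2, 3, 0)

Answer: (2, 3, 0)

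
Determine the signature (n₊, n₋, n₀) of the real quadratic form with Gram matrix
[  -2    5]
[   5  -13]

step 0: pivot -2 → sign −
step 1: pivot -1/2 → sign −
signature = (0, 2, 0)

Answer: (0, 2, 0)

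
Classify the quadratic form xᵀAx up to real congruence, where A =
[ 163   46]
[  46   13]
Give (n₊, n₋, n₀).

step 0: pivot 163 → sign +
step 1: pivot 3/163 → sign +
signature = (2, 0, 0)

Answer: (2, 0, 0)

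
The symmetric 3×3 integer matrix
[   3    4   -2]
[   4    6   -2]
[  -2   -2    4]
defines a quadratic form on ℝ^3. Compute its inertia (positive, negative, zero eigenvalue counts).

Answer: (3, 0, 0)

Derivation:
step 0: pivot 3 → sign +
step 1: pivot 2/3 → sign +
step 2: pivot 2 → sign +
signature = (3, 0, 0)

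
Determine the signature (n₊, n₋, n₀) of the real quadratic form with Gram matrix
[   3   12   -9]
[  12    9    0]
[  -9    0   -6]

Answer: (2, 1, 0)

Derivation:
step 0: pivot 3 → sign +
step 1: pivot -39 → sign −
step 2: pivot 3/13 → sign +
signature = (2, 1, 0)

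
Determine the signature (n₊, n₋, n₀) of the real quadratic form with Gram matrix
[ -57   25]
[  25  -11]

Answer: (0, 2, 0)

Derivation:
step 0: pivot -57 → sign −
step 1: pivot -2/57 → sign −
signature = (0, 2, 0)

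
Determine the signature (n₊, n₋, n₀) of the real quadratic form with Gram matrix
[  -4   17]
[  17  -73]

step 0: pivot -4 → sign −
step 1: pivot -3/4 → sign −
signature = (0, 2, 0)

Answer: (0, 2, 0)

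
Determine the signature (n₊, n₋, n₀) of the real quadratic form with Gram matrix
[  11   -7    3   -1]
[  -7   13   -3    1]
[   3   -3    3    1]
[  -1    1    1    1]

step 0: pivot 11 → sign +
step 1: pivot 94/11 → sign +
step 2: pivot 96/47 → sign +
step 3: pivot 1/24 → sign +
signature = (4, 0, 0)

Answer: (4, 0, 0)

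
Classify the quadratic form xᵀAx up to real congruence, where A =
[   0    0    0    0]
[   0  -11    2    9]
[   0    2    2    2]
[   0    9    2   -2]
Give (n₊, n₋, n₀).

step 0: pivot -11 → sign −
step 1: pivot 26/11 → sign +
step 2: pivot -3/13 → sign −
step 3: row/col 3 already zero → sign 0
signature = (1, 2, 1)

Answer: (1, 2, 1)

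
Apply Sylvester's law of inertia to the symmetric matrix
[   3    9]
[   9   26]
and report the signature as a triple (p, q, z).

Answer: (1, 1, 0)

Derivation:
step 0: pivot 3 → sign +
step 1: pivot -1 → sign −
signature = (1, 1, 0)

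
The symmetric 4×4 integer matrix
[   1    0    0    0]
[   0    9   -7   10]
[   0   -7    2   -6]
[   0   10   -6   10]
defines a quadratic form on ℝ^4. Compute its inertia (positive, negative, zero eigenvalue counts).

Answer: (2, 2, 0)

Derivation:
step 0: pivot 1 → sign +
step 1: pivot 9 → sign +
step 2: pivot -31/9 → sign −
step 3: pivot -6/31 → sign −
signature = (2, 2, 0)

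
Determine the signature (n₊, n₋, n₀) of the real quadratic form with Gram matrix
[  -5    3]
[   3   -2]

step 0: pivot -5 → sign −
step 1: pivot -1/5 → sign −
signature = (0, 2, 0)

Answer: (0, 2, 0)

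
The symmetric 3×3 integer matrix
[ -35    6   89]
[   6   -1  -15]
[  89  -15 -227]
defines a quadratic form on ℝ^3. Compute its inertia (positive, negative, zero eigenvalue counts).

Answer: (1, 2, 0)

Derivation:
step 0: pivot -35 → sign −
step 1: pivot 1/35 → sign +
step 2: pivot -3 → sign −
signature = (1, 2, 0)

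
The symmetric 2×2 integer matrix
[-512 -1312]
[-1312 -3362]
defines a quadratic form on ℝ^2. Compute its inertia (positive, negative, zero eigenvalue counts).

step 0: pivot -512 → sign −
step 1: row/col 1 already zero → sign 0
signature = (0, 1, 1)

Answer: (0, 1, 1)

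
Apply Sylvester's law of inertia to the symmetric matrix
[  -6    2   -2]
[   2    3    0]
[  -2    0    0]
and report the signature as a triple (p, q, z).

step 0: pivot -6 → sign −
step 1: pivot 11/3 → sign +
step 2: pivot 6/11 → sign +
signature = (2, 1, 0)

Answer: (2, 1, 0)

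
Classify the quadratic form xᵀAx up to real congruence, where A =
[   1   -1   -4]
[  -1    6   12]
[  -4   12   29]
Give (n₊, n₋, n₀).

Answer: (3, 0, 0)

Derivation:
step 0: pivot 1 → sign +
step 1: pivot 5 → sign +
step 2: pivot 1/5 → sign +
signature = (3, 0, 0)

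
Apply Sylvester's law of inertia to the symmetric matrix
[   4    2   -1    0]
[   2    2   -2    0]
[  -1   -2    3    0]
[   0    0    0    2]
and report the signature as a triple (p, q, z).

Answer: (4, 0, 0)

Derivation:
step 0: pivot 4 → sign +
step 1: pivot 1 → sign +
step 2: pivot 1/2 → sign +
step 3: pivot 2 → sign +
signature = (4, 0, 0)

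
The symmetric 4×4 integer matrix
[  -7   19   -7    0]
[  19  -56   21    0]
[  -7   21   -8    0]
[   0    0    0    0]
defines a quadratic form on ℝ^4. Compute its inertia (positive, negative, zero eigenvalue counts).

step 0: pivot -7 → sign −
step 1: pivot -31/7 → sign −
step 2: pivot -3/31 → sign −
step 3: row/col 3 already zero → sign 0
signature = (0, 3, 1)

Answer: (0, 3, 1)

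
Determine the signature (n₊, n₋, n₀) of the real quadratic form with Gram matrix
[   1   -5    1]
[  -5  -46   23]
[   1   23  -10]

Answer: (2, 1, 0)

Derivation:
step 0: pivot 1 → sign +
step 1: pivot -71 → sign −
step 2: pivot 3/71 → sign +
signature = (2, 1, 0)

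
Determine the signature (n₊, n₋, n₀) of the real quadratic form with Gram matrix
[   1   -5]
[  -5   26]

step 0: pivot 1 → sign +
step 1: pivot 1 → sign +
signature = (2, 0, 0)

Answer: (2, 0, 0)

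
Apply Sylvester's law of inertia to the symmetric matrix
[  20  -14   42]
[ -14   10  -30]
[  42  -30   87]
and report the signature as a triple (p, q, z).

step 0: pivot 20 → sign +
step 1: pivot 1/5 → sign +
step 2: pivot -3 → sign −
signature = (2, 1, 0)

Answer: (2, 1, 0)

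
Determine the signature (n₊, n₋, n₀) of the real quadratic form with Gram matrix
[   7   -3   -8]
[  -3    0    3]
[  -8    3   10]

step 0: pivot 7 → sign +
step 1: pivot -9/7 → sign −
step 2: pivot 1 → sign +
signature = (2, 1, 0)

Answer: (2, 1, 0)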